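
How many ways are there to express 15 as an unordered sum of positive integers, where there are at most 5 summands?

A full systematic count gives 84.

84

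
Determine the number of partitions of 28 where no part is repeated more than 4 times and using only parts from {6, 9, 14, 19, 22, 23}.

The partitions of 28 that satisfy the conditions:
22 + 6
19 + 9
14 + 14
Counting gives 3.

3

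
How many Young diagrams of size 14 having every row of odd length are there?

Listing the qualifying partitions of 14:
13, 1
11, 3
11, 1, 1, 1
9, 5
9, 3, 1, 1
9, 1, 1, 1, 1, 1
7, 7
7, 5, 1, 1
7, 3, 3, 1
7, 3, 1, 1, 1, 1
7, 1, 1, 1, 1, 1, 1, 1
5, 5, 3, 1
5, 5, 1, 1, 1, 1
5, 3, 3, 3
5, 3, 3, 1, 1, 1
5, 3, 1, 1, 1, 1, 1, 1
5, 1, 1, 1, 1, 1, 1, 1, 1, 1
3, 3, 3, 3, 1, 1
3, 3, 3, 1, 1, 1, 1, 1
3, 3, 1, 1, 1, 1, 1, 1, 1, 1
3, 1, 1, 1, 1, 1, 1, 1, 1, 1, 1, 1
1, 1, 1, 1, 1, 1, 1, 1, 1, 1, 1, 1, 1, 1
Counting gives 22.

22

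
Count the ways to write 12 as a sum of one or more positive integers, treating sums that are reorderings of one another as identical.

A full systematic count gives 77.

77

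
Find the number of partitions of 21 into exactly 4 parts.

72

Counting exhaustively, 72 partitions satisfy the conditions.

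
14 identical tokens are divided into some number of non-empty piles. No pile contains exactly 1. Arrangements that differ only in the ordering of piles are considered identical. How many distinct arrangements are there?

34

A partial list (first 12 by largest part):
14
2, 12
3, 11
4, 10
2, 2, 10
5, 9
2, 3, 9
6, 8
2, 4, 8
3, 3, 8
2, 2, 2, 8
7, 7
…and 22 more, for 34 total.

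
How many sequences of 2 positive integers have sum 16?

By stars and bars with positive parts, the count is C(15,1) = 15.

15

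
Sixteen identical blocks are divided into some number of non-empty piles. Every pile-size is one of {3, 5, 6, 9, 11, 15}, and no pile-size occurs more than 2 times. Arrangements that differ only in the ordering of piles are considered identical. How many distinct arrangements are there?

The partitions of 16 that satisfy the conditions:
11+5
6+5+5
5+5+3+3

3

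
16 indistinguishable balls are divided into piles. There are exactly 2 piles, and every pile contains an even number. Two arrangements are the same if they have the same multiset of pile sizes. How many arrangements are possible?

4

Enumerating:
14 + 2
12 + 4
10 + 6
8 + 8
That's 4 in total.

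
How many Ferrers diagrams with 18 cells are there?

A full systematic count gives 385.

385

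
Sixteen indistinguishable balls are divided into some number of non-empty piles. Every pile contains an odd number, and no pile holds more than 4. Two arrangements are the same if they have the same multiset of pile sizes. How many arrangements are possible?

6

They are:
3+3+3+3+3+1
3+3+3+3+1+1+1+1
3+3+3+1+1+1+1+1+1+1
3+3+1+1+1+1+1+1+1+1+1+1
3+1+1+1+1+1+1+1+1+1+1+1+1+1
1+1+1+1+1+1+1+1+1+1+1+1+1+1+1+1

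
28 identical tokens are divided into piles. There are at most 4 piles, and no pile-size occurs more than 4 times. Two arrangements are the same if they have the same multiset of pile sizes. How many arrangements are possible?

Systematic enumeration (by largest part, then next-largest, …) yields 249.

249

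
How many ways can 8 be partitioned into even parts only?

5

The partitions of 8 that satisfy the conditions:
8
6,2
4,4
4,2,2
2,2,2,2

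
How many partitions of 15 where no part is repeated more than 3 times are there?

105

Counting exhaustively, 105 partitions satisfy the conditions.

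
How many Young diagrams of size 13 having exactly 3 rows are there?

14

The partitions of 13 that satisfy the conditions:
11+1+1
10+2+1
9+3+1
9+2+2
8+4+1
8+3+2
7+5+1
7+4+2
7+3+3
6+6+1
6+5+2
6+4+3
5+5+3
5+4+4
Counting gives 14.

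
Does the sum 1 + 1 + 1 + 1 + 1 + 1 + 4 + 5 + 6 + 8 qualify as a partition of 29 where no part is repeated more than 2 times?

The parts sum to 29, and the condition 'no summand is used more than 2 times' is violated.

No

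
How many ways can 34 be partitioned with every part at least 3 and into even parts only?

66

There are too many to list fully; the first 12 (by largest part) are:
34
30+4
28+6
26+8
26+4+4
24+10
24+6+4
22+12
22+8+4
22+6+6
22+4+4+4
20+14
…and 54 more, for 66 total.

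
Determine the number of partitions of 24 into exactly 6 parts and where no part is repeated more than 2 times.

Systematic enumeration (by largest part, then next-largest, …) yields 96.

96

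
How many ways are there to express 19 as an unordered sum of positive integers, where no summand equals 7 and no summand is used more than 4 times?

265

Direct enumeration gives 265 partitions.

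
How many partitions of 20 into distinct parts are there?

A partial list (first 12 by largest part):
20
19, 1
18, 2
17, 3
17, 2, 1
16, 4
16, 3, 1
15, 5
15, 4, 1
15, 3, 2
14, 6
14, 5, 1
…and 52 more, for 64 total.

64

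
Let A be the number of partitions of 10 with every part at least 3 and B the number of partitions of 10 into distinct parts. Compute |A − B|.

Partitions of 10 with every part at least 3: 5.
Partitions of 10 into distinct parts: 10.
|5 − 10| = 5.

5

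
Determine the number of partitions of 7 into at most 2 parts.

4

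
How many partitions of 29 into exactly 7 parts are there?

522

Enumerating by decreasing first part gives 522 partitions in all.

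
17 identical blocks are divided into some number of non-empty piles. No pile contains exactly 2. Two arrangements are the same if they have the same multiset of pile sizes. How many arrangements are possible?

121

There are 121 such partitions.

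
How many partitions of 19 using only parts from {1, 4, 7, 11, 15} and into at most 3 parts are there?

3

Listing the qualifying partitions of 19:
15,4
11,7,1
11,4,4
That's 3 in total.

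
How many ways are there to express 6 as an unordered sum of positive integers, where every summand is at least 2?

4

They are:
6
4+2
3+3
2+2+2
That's 4 in total.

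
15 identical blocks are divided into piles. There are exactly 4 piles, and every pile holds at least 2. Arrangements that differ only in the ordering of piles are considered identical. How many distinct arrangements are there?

11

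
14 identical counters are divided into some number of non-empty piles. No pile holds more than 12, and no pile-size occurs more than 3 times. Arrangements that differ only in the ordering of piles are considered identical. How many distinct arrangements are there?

Direct enumeration gives 80 partitions.

80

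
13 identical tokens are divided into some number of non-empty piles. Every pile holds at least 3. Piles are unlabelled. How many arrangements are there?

Enumerating:
13
3 + 10
4 + 9
5 + 8
6 + 7
3 + 3 + 7
3 + 4 + 6
3 + 5 + 5
4 + 4 + 5
3 + 3 + 3 + 4

10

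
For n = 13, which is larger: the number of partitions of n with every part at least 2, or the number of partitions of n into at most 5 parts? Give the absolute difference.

33

Partitions of 13 with every part at least 2: 24.
Partitions of 13 into at most 5 parts: 57.
|24 − 57| = 33.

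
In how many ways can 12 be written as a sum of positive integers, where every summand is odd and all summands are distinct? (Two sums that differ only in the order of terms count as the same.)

3

Enumerating:
1, 11
3, 9
5, 7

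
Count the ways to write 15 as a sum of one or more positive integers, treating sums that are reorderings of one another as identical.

176

Direct enumeration gives 176 partitions.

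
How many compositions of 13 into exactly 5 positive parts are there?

495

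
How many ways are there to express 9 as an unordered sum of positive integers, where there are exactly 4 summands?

Enumerating:
6 + 1 + 1 + 1
5 + 2 + 1 + 1
4 + 3 + 1 + 1
4 + 2 + 2 + 1
3 + 3 + 2 + 1
3 + 2 + 2 + 2
Counting gives 6.

6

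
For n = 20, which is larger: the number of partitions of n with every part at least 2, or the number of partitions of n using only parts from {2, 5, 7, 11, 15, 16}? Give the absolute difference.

128

Partitions of 20 with every part at least 2: 137.
Partitions of 20 using only parts from {2, 5, 7, 11, 15, 16}: 9.
|137 − 9| = 128.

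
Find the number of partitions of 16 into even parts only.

Enumerating:
16
2 + 14
4 + 12
2 + 2 + 12
6 + 10
2 + 4 + 10
2 + 2 + 2 + 10
8 + 8
2 + 6 + 8
4 + 4 + 8
2 + 2 + 4 + 8
2 + 2 + 2 + 2 + 8
4 + 6 + 6
2 + 2 + 6 + 6
2 + 4 + 4 + 6
2 + 2 + 2 + 4 + 6
2 + 2 + 2 + 2 + 2 + 6
4 + 4 + 4 + 4
2 + 2 + 4 + 4 + 4
2 + 2 + 2 + 2 + 4 + 4
2 + 2 + 2 + 2 + 2 + 2 + 4
2 + 2 + 2 + 2 + 2 + 2 + 2 + 2
Counting gives 22.

22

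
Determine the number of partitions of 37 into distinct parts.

A full systematic count gives 760.

760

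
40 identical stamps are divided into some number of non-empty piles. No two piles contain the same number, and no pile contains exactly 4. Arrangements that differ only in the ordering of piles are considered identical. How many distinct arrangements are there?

Counting exhaustively, 693 partitions satisfy the conditions.

693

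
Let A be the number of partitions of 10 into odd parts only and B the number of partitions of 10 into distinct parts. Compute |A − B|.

0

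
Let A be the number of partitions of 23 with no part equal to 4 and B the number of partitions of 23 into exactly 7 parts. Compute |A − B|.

601

Partitions of 23 with no part equal to 4: 765.
Partitions of 23 into exactly 7 parts: 164.
|765 − 164| = 601.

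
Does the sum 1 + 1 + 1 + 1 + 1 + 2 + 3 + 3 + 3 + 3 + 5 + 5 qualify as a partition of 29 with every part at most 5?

Yes

The parts sum to 29, and the condition 'no summand exceeds 5' holds.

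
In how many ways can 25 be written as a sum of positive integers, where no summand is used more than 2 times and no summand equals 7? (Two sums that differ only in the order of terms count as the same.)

A full systematic count gives 382.

382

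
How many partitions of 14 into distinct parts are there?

22

Listing the qualifying partitions of 14:
14
13 + 1
12 + 2
11 + 3
11 + 2 + 1
10 + 4
10 + 3 + 1
9 + 5
9 + 4 + 1
9 + 3 + 2
8 + 6
8 + 5 + 1
8 + 4 + 2
8 + 3 + 2 + 1
7 + 6 + 1
7 + 5 + 2
7 + 4 + 3
7 + 4 + 2 + 1
6 + 5 + 3
6 + 5 + 2 + 1
6 + 4 + 3 + 1
5 + 4 + 3 + 2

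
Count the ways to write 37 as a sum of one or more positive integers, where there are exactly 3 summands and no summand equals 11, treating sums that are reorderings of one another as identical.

Counting exhaustively, 101 partitions satisfy the conditions.

101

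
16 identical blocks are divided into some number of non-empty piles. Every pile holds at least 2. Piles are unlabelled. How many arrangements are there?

55

There are too many to list fully; the first 12 (by largest part) are:
16
14, 2
13, 3
12, 4
12, 2, 2
11, 5
11, 3, 2
10, 6
10, 4, 2
10, 3, 3
10, 2, 2, 2
9, 7
…and 43 more, for 55 total.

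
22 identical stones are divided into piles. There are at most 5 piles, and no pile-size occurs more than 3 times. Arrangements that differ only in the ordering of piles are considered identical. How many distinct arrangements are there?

250

Enumerating by decreasing first part gives 250 partitions in all.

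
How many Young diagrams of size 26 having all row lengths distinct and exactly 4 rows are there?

There are too many to list fully; the first 12 (by largest part) are:
1 + 2 + 3 + 20
1 + 2 + 4 + 19
1 + 2 + 5 + 18
1 + 3 + 4 + 18
1 + 2 + 6 + 17
1 + 3 + 5 + 17
2 + 3 + 4 + 17
1 + 2 + 7 + 16
1 + 3 + 6 + 16
1 + 4 + 5 + 16
2 + 3 + 5 + 16
1 + 2 + 8 + 15
…and 52 more, for 64 total.

64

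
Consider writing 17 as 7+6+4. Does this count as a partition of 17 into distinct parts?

The parts sum to 17, and the condition 'all summands are distinct' holds.

Yes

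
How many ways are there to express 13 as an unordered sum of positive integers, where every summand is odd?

18

Enumerating:
13
1, 1, 11
1, 3, 9
1, 1, 1, 1, 9
1, 5, 7
3, 3, 7
1, 1, 1, 3, 7
1, 1, 1, 1, 1, 1, 7
3, 5, 5
1, 1, 1, 5, 5
1, 1, 3, 3, 5
1, 1, 1, 1, 1, 3, 5
1, 1, 1, 1, 1, 1, 1, 1, 5
1, 3, 3, 3, 3
1, 1, 1, 1, 3, 3, 3
1, 1, 1, 1, 1, 1, 1, 3, 3
1, 1, 1, 1, 1, 1, 1, 1, 1, 1, 3
1, 1, 1, 1, 1, 1, 1, 1, 1, 1, 1, 1, 1
That's 18 in total.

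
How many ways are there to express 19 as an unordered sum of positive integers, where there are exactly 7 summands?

There are too many to list fully; the first 12 (by largest part) are:
13+1+1+1+1+1+1
12+2+1+1+1+1+1
11+3+1+1+1+1+1
11+2+2+1+1+1+1
10+4+1+1+1+1+1
10+3+2+1+1+1+1
10+2+2+2+1+1+1
9+5+1+1+1+1+1
9+4+2+1+1+1+1
9+3+3+1+1+1+1
9+3+2+2+1+1+1
9+2+2+2+2+1+1
…and 53 more, for 65 total.

65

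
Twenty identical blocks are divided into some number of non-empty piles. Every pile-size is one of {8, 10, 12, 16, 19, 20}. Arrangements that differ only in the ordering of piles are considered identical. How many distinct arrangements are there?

3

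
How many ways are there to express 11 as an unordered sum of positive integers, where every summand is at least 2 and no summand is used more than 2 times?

Enumerating:
11
9 + 2
8 + 3
7 + 4
7 + 2 + 2
6 + 5
6 + 3 + 2
5 + 4 + 2
5 + 3 + 3
4 + 4 + 3
4 + 3 + 2 + 2
That's 11 in total.

11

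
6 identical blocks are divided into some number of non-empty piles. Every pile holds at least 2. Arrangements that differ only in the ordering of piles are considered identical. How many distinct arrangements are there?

4

The partitions of 6 that satisfy the conditions:
6
4, 2
3, 3
2, 2, 2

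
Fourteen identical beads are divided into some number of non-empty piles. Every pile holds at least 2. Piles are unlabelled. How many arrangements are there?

There are too many to list fully; the first 12 (by largest part) are:
14
12 + 2
11 + 3
10 + 4
10 + 2 + 2
9 + 5
9 + 3 + 2
8 + 6
8 + 4 + 2
8 + 3 + 3
8 + 2 + 2 + 2
7 + 7
…and 22 more, for 34 total.

34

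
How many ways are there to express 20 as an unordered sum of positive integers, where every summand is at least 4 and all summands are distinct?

They are:
20
16 + 4
15 + 5
14 + 6
13 + 7
12 + 8
11 + 9
11 + 5 + 4
10 + 6 + 4
9 + 7 + 4
9 + 6 + 5
8 + 7 + 5
That's 12 in total.

12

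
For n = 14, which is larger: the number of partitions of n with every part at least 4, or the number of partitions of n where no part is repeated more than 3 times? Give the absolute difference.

75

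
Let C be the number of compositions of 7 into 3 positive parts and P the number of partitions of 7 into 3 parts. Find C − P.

Ordered (compositions into 3 parts): C(6,2) = 15.
Unordered (partitions into 3 parts): 4.
Difference: 15 − 4 = 11.

11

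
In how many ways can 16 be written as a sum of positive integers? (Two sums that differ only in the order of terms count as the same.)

231

Counting exhaustively, 231 partitions satisfy the conditions.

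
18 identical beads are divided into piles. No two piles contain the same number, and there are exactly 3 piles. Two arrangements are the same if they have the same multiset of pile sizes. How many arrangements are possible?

Enumerating:
15+2+1
14+3+1
13+4+1
13+3+2
12+5+1
12+4+2
11+6+1
11+5+2
11+4+3
10+7+1
10+6+2
10+5+3
9+8+1
9+7+2
9+6+3
9+5+4
8+7+3
8+6+4
7+6+5
That's 19 in total.

19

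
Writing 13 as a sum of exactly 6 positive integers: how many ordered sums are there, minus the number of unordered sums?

Ordered (compositions into 6 parts): C(12,5) = 792.
Partitions of 13 into exactly 6 parts: 14.
Difference: 792 − 14 = 778.

778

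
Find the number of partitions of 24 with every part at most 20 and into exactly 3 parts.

A partial list (first 12 by largest part):
1 + 3 + 20
2 + 2 + 20
1 + 4 + 19
2 + 3 + 19
1 + 5 + 18
2 + 4 + 18
3 + 3 + 18
1 + 6 + 17
2 + 5 + 17
3 + 4 + 17
1 + 7 + 16
2 + 6 + 16
…and 34 more, for 46 total.

46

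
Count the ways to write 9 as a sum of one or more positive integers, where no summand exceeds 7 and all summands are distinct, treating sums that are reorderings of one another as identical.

6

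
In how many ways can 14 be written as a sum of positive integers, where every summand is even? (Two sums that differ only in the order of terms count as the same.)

15

Listing the qualifying partitions of 14:
14
2 + 12
4 + 10
2 + 2 + 10
6 + 8
2 + 4 + 8
2 + 2 + 2 + 8
2 + 6 + 6
4 + 4 + 6
2 + 2 + 4 + 6
2 + 2 + 2 + 2 + 6
2 + 4 + 4 + 4
2 + 2 + 2 + 4 + 4
2 + 2 + 2 + 2 + 2 + 4
2 + 2 + 2 + 2 + 2 + 2 + 2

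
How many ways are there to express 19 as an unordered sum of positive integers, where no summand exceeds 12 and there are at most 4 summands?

Enumerating by decreasing first part gives 71 partitions in all.

71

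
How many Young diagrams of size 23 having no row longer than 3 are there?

56

There are too many to list fully; the first 12 (by largest part) are:
3, 3, 3, 3, 3, 3, 3, 2
3, 3, 3, 3, 3, 3, 3, 1, 1
3, 3, 3, 3, 3, 3, 2, 2, 1
3, 3, 3, 3, 3, 3, 2, 1, 1, 1
3, 3, 3, 3, 3, 3, 1, 1, 1, 1, 1
3, 3, 3, 3, 3, 2, 2, 2, 2
3, 3, 3, 3, 3, 2, 2, 2, 1, 1
3, 3, 3, 3, 3, 2, 2, 1, 1, 1, 1
3, 3, 3, 3, 3, 2, 1, 1, 1, 1, 1, 1
3, 3, 3, 3, 3, 1, 1, 1, 1, 1, 1, 1, 1
3, 3, 3, 3, 2, 2, 2, 2, 2, 1
3, 3, 3, 3, 2, 2, 2, 2, 1, 1, 1
…and 44 more, for 56 total.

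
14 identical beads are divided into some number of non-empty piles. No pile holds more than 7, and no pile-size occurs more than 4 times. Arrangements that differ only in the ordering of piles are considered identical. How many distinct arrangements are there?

72

There are 72 such partitions.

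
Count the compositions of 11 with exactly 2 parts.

10

Equivalently, choose which 1 of the 10 gaps become plus signs: C(10,1) = 10.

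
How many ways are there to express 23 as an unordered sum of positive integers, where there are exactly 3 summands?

There are too many to list fully; the first 12 (by largest part) are:
1 + 1 + 21
1 + 2 + 20
1 + 3 + 19
2 + 2 + 19
1 + 4 + 18
2 + 3 + 18
1 + 5 + 17
2 + 4 + 17
3 + 3 + 17
1 + 6 + 16
2 + 5 + 16
3 + 4 + 16
…and 32 more, for 44 total.

44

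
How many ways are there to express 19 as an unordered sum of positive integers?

Enumerating by decreasing first part gives 490 partitions in all.

490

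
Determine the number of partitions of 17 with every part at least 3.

The partitions of 17 that satisfy the conditions:
17
14, 3
13, 4
12, 5
11, 6
11, 3, 3
10, 7
10, 4, 3
9, 8
9, 5, 3
9, 4, 4
8, 6, 3
8, 5, 4
8, 3, 3, 3
7, 7, 3
7, 6, 4
7, 5, 5
7, 4, 3, 3
6, 6, 5
6, 5, 3, 3
6, 4, 4, 3
5, 5, 4, 3
5, 4, 4, 4
5, 3, 3, 3, 3
4, 4, 3, 3, 3

25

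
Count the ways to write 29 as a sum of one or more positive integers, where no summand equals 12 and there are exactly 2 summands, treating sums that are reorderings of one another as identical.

13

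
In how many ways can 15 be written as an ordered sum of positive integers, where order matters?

16384

The number of compositions of n is 2^(n−1); here 2^14 = 16384.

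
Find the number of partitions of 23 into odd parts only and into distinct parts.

Listing the qualifying partitions of 23:
23
19+3+1
17+5+1
15+7+1
15+5+3
13+9+1
13+7+3
11+9+3
11+7+5

9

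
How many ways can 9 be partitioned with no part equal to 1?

They are:
9
7,2
6,3
5,4
5,2,2
4,3,2
3,3,3
3,2,2,2

8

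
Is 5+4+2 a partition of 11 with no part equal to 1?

Yes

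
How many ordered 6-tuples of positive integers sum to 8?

21

By stars and bars with positive parts, the count is C(7,5) = 21.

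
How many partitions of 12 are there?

77

Enumerating by decreasing first part gives 77 partitions in all.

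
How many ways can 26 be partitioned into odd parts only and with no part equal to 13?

Enumerating by decreasing first part gives 147 partitions in all.

147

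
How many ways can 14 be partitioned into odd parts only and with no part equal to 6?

They are:
13 + 1
11 + 3
11 + 1 + 1 + 1
9 + 5
9 + 3 + 1 + 1
9 + 1 + 1 + 1 + 1 + 1
7 + 7
7 + 5 + 1 + 1
7 + 3 + 3 + 1
7 + 3 + 1 + 1 + 1 + 1
7 + 1 + 1 + 1 + 1 + 1 + 1 + 1
5 + 5 + 3 + 1
5 + 5 + 1 + 1 + 1 + 1
5 + 3 + 3 + 3
5 + 3 + 3 + 1 + 1 + 1
5 + 3 + 1 + 1 + 1 + 1 + 1 + 1
5 + 1 + 1 + 1 + 1 + 1 + 1 + 1 + 1 + 1
3 + 3 + 3 + 3 + 1 + 1
3 + 3 + 3 + 1 + 1 + 1 + 1 + 1
3 + 3 + 1 + 1 + 1 + 1 + 1 + 1 + 1 + 1
3 + 1 + 1 + 1 + 1 + 1 + 1 + 1 + 1 + 1 + 1 + 1
1 + 1 + 1 + 1 + 1 + 1 + 1 + 1 + 1 + 1 + 1 + 1 + 1 + 1

22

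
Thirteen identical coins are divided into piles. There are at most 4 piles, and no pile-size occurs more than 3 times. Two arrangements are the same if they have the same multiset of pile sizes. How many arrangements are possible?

39

There are too many to list fully; the first 12 (by largest part) are:
13
12+1
11+2
11+1+1
10+3
10+2+1
10+1+1+1
9+4
9+3+1
9+2+2
9+2+1+1
8+5
…and 27 more, for 39 total.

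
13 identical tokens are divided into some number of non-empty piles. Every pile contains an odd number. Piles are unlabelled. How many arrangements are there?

18

Enumerating:
13
11+1+1
9+3+1
9+1+1+1+1
7+5+1
7+3+3
7+3+1+1+1
7+1+1+1+1+1+1
5+5+3
5+5+1+1+1
5+3+3+1+1
5+3+1+1+1+1+1
5+1+1+1+1+1+1+1+1
3+3+3+3+1
3+3+3+1+1+1+1
3+3+1+1+1+1+1+1+1
3+1+1+1+1+1+1+1+1+1+1
1+1+1+1+1+1+1+1+1+1+1+1+1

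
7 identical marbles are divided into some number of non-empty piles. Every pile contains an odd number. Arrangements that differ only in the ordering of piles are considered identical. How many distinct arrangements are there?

Enumerating:
7
1 + 1 + 5
1 + 3 + 3
1 + 1 + 1 + 1 + 3
1 + 1 + 1 + 1 + 1 + 1 + 1

5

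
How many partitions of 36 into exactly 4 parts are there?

351

Counting exhaustively, 351 partitions satisfy the conditions.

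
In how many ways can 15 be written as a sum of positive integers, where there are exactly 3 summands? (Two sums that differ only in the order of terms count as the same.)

They are:
13, 1, 1
12, 2, 1
11, 3, 1
11, 2, 2
10, 4, 1
10, 3, 2
9, 5, 1
9, 4, 2
9, 3, 3
8, 6, 1
8, 5, 2
8, 4, 3
7, 7, 1
7, 6, 2
7, 5, 3
7, 4, 4
6, 6, 3
6, 5, 4
5, 5, 5
Counting gives 19.

19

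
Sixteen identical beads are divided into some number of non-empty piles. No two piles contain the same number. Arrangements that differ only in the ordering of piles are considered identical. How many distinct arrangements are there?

32

A partial list (first 12 by largest part):
16
15+1
14+2
13+3
13+2+1
12+4
12+3+1
11+5
11+4+1
11+3+2
10+6
10+5+1
…and 20 more, for 32 total.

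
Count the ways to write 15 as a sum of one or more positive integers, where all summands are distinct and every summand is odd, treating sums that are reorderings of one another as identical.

The partitions of 15 that satisfy the conditions:
15
11,3,1
9,5,1
7,5,3

4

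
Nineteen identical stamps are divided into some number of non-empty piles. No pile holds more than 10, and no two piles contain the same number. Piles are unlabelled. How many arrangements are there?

A partial list (first 12 by largest part):
10 + 9
10 + 8 + 1
10 + 7 + 2
10 + 6 + 3
10 + 6 + 2 + 1
10 + 5 + 4
10 + 5 + 3 + 1
10 + 4 + 3 + 2
9 + 8 + 2
9 + 7 + 3
9 + 7 + 2 + 1
9 + 6 + 4
…and 17 more, for 29 total.

29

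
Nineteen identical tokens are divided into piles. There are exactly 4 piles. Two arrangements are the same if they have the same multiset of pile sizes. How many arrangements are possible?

54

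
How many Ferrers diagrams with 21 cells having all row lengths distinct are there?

Counting exhaustively, 76 partitions satisfy the conditions.

76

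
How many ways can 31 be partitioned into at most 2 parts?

16

Listing the qualifying partitions of 31:
31
30 + 1
29 + 2
28 + 3
27 + 4
26 + 5
25 + 6
24 + 7
23 + 8
22 + 9
21 + 10
20 + 11
19 + 12
18 + 13
17 + 14
16 + 15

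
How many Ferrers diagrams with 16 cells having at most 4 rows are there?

64

There are too many to list fully; the first 12 (by largest part) are:
16
15+1
14+2
14+1+1
13+3
13+2+1
13+1+1+1
12+4
12+3+1
12+2+2
12+2+1+1
11+5
…and 52 more, for 64 total.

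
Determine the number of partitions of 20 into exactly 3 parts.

There are too many to list fully; the first 12 (by largest part) are:
18,1,1
17,2,1
16,3,1
16,2,2
15,4,1
15,3,2
14,5,1
14,4,2
14,3,3
13,6,1
13,5,2
13,4,3
…and 21 more, for 33 total.

33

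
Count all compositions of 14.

There are 13 gaps and each independently is a cut or not, giving 2^13 = 8192.

8192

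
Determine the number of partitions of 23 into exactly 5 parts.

141

Systematic enumeration (by largest part, then next-largest, …) yields 141.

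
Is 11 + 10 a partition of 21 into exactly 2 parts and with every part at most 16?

The parts sum to 21, and the condition 'there are exactly 2 summands' holds; the condition 'no summand exceeds 16' holds.

Yes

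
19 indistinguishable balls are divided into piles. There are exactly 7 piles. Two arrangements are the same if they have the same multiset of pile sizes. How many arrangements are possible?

65

There are too many to list fully; the first 12 (by largest part) are:
13,1,1,1,1,1,1
12,2,1,1,1,1,1
11,3,1,1,1,1,1
11,2,2,1,1,1,1
10,4,1,1,1,1,1
10,3,2,1,1,1,1
10,2,2,2,1,1,1
9,5,1,1,1,1,1
9,4,2,1,1,1,1
9,3,3,1,1,1,1
9,3,2,2,1,1,1
9,2,2,2,2,1,1
…and 53 more, for 65 total.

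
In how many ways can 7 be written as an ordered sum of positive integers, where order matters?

The number of compositions of n is 2^(n−1); here 2^6 = 64.

64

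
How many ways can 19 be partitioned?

490

Systematic enumeration (by largest part, then next-largest, …) yields 490.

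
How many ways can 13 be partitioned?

Enumerating by decreasing first part gives 101 partitions in all.

101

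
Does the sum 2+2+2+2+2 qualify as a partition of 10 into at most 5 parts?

Yes

The parts sum to 10, and the condition 'there are at most 5 summands' holds.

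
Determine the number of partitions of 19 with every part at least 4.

They are:
19
4, 15
5, 14
6, 13
7, 12
8, 11
4, 4, 11
9, 10
4, 5, 10
4, 6, 9
5, 5, 9
4, 7, 8
5, 6, 8
5, 7, 7
6, 6, 7
4, 4, 4, 7
4, 4, 5, 6
4, 5, 5, 5

18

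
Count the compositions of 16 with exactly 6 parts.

3003

A composition of 16 into 6 positive parts is chosen by placing 5 dividers among the 15 gaps between 16 units: C(15,5) = 3003.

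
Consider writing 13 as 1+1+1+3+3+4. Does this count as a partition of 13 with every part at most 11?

Yes

The parts sum to 13, and the condition 'no summand exceeds 11' holds.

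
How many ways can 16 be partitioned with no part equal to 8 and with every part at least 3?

18

Listing the qualifying partitions of 16:
16
13,3
12,4
11,5
10,6
10,3,3
9,7
9,4,3
7,6,3
7,5,4
7,3,3,3
6,6,4
6,5,5
6,4,3,3
5,5,3,3
5,4,4,3
4,4,4,4
4,3,3,3,3
Counting gives 18.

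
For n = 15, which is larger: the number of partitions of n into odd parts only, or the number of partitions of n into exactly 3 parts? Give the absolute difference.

8

Partitions of 15 into odd parts only: 27.
Partitions of 15 into exactly 3 parts: 19.
|27 − 19| = 8.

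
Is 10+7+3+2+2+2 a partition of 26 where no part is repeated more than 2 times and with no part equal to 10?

The parts sum to 26, and the condition 'no summand is used more than 2 times' is violated.

No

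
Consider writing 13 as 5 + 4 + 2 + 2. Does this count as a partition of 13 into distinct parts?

No

The parts sum to 13, and the condition 'all summands are distinct' is violated.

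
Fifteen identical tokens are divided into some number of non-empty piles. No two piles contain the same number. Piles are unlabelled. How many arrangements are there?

27

A partial list (first 12 by largest part):
15
14, 1
13, 2
12, 3
12, 2, 1
11, 4
11, 3, 1
10, 5
10, 4, 1
10, 3, 2
9, 6
9, 5, 1
…and 15 more, for 27 total.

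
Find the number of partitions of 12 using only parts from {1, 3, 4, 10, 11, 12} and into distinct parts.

2

They are:
12
11+1
Counting gives 2.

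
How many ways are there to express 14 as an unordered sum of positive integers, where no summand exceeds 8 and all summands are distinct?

12

The partitions of 14 that satisfy the conditions:
8 + 6
8 + 5 + 1
8 + 4 + 2
8 + 3 + 2 + 1
7 + 6 + 1
7 + 5 + 2
7 + 4 + 3
7 + 4 + 2 + 1
6 + 5 + 3
6 + 5 + 2 + 1
6 + 4 + 3 + 1
5 + 4 + 3 + 2
Counting gives 12.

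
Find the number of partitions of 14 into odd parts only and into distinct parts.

They are:
13, 1
11, 3
9, 5

3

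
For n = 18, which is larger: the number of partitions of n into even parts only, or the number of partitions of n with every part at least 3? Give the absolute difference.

Partitions of 18 into even parts only: 30.
Partitions of 18 with every part at least 3: 33.
|30 − 33| = 3.

3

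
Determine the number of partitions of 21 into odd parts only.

76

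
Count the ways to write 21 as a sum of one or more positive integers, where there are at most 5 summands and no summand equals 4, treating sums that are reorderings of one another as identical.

149

A full systematic count gives 149.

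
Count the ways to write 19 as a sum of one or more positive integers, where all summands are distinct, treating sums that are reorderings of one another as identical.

A partial list (first 12 by largest part):
19
18, 1
17, 2
16, 3
16, 2, 1
15, 4
15, 3, 1
14, 5
14, 4, 1
14, 3, 2
13, 6
13, 5, 1
…and 42 more, for 54 total.

54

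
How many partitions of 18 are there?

Systematic enumeration (by largest part, then next-largest, …) yields 385.

385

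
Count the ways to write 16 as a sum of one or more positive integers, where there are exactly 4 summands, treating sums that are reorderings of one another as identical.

34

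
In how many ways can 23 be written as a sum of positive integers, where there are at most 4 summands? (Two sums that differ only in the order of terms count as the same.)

150

Systematic enumeration (by largest part, then next-largest, …) yields 150.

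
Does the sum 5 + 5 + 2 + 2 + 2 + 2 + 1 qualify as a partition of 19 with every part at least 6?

The parts sum to 19, and the condition 'every summand is at least 6' is violated.

No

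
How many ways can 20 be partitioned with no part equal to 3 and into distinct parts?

There are too many to list fully; the first 12 (by largest part) are:
20
19+1
18+2
17+2+1
16+4
15+5
15+4+1
14+6
14+5+1
14+4+2
13+7
13+6+1
…and 28 more, for 40 total.

40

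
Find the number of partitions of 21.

Enumerating by decreasing first part gives 792 partitions in all.

792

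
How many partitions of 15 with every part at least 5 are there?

They are:
15
10, 5
9, 6
8, 7
5, 5, 5

5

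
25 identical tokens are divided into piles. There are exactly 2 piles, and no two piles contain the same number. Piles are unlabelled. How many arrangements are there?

12

Listing the qualifying partitions of 25:
24, 1
23, 2
22, 3
21, 4
20, 5
19, 6
18, 7
17, 8
16, 9
15, 10
14, 11
13, 12
That's 12 in total.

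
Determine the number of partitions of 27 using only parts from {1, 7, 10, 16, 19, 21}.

They are:
21,1,1,1,1,1,1
19,7,1
19,1,1,1,1,1,1,1,1
16,10,1
16,7,1,1,1,1
16,1,1,1,1,1,1,1,1,1,1,1
10,10,7
10,10,1,1,1,1,1,1,1
10,7,7,1,1,1
10,7,1,1,1,1,1,1,1,1,1,1
10,1,1,1,1,1,1,1,1,1,1,1,1,1,1,1,1,1
7,7,7,1,1,1,1,1,1
7,7,1,1,1,1,1,1,1,1,1,1,1,1,1
7,1,1,1,1,1,1,1,1,1,1,1,1,1,1,1,1,1,1,1,1
1,1,1,1,1,1,1,1,1,1,1,1,1,1,1,1,1,1,1,1,1,1,1,1,1,1,1
Counting gives 15.

15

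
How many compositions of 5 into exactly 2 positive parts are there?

Equivalently, choose which 1 of the 4 gaps become plus signs: C(4,1) = 4.

4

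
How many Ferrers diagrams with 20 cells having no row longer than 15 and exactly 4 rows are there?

There are too many to list fully; the first 12 (by largest part) are:
1+1+3+15
1+2+2+15
1+1+4+14
1+2+3+14
2+2+2+14
1+1+5+13
1+2+4+13
1+3+3+13
2+2+3+13
1+1+6+12
1+2+5+12
1+3+4+12
…and 50 more, for 62 total.

62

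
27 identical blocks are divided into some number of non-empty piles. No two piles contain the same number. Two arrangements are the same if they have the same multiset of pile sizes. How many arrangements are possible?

There are 192 such partitions.

192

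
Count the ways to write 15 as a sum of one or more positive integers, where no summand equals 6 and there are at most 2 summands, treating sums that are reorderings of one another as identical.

They are:
15
14+1
13+2
12+3
11+4
10+5
8+7
That's 7 in total.

7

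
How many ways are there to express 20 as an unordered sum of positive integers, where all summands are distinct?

There are too many to list fully; the first 12 (by largest part) are:
20
19+1
18+2
17+3
17+2+1
16+4
16+3+1
15+5
15+4+1
15+3+2
14+6
14+5+1
…and 52 more, for 64 total.

64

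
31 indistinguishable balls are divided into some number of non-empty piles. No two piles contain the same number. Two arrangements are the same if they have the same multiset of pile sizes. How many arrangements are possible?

Systematic enumeration (by largest part, then next-largest, …) yields 340.

340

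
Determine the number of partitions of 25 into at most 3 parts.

A partial list (first 12 by largest part):
25
24 + 1
23 + 2
23 + 1 + 1
22 + 3
22 + 2 + 1
21 + 4
21 + 3 + 1
21 + 2 + 2
20 + 5
20 + 4 + 1
20 + 3 + 2
…and 53 more, for 65 total.

65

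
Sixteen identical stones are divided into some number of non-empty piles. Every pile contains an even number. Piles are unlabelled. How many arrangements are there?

22

Enumerating:
16
14, 2
12, 4
12, 2, 2
10, 6
10, 4, 2
10, 2, 2, 2
8, 8
8, 6, 2
8, 4, 4
8, 4, 2, 2
8, 2, 2, 2, 2
6, 6, 4
6, 6, 2, 2
6, 4, 4, 2
6, 4, 2, 2, 2
6, 2, 2, 2, 2, 2
4, 4, 4, 4
4, 4, 4, 2, 2
4, 4, 2, 2, 2, 2
4, 2, 2, 2, 2, 2, 2
2, 2, 2, 2, 2, 2, 2, 2
Counting gives 22.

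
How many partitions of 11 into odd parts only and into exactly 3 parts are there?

Enumerating:
9+1+1
7+3+1
5+5+1
5+3+3

4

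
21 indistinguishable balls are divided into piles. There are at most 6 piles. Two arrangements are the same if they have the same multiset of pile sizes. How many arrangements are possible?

331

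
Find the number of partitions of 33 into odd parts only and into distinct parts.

Listing the qualifying partitions of 33:
33
29 + 3 + 1
27 + 5 + 1
25 + 7 + 1
25 + 5 + 3
23 + 9 + 1
23 + 7 + 3
21 + 11 + 1
21 + 9 + 3
21 + 7 + 5
19 + 13 + 1
19 + 11 + 3
19 + 9 + 5
17 + 15 + 1
17 + 13 + 3
17 + 11 + 5
17 + 9 + 7
17 + 7 + 5 + 3 + 1
15 + 13 + 5
15 + 11 + 7
15 + 9 + 5 + 3 + 1
13 + 11 + 9
13 + 11 + 5 + 3 + 1
13 + 9 + 7 + 3 + 1
11 + 9 + 7 + 5 + 1
Counting gives 25.

25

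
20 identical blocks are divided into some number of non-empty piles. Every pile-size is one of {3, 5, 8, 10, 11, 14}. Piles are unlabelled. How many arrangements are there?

Enumerating:
3, 3, 14
3, 3, 3, 11
10, 10
5, 5, 10
3, 3, 3, 3, 8
5, 5, 5, 5
3, 3, 3, 3, 3, 5
Counting gives 7.

7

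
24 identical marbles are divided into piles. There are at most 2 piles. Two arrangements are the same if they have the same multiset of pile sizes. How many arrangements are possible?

13

The partitions of 24 that satisfy the conditions:
24
1, 23
2, 22
3, 21
4, 20
5, 19
6, 18
7, 17
8, 16
9, 15
10, 14
11, 13
12, 12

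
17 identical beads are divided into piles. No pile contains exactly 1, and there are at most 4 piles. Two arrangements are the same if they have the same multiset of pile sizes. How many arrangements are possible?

42

There are too many to list fully; the first 12 (by largest part) are:
17
15+2
14+3
13+4
13+2+2
12+5
12+3+2
11+6
11+4+2
11+3+3
11+2+2+2
10+7
…and 30 more, for 42 total.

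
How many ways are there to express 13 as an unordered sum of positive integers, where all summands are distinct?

They are:
13
12 + 1
11 + 2
10 + 3
10 + 2 + 1
9 + 4
9 + 3 + 1
8 + 5
8 + 4 + 1
8 + 3 + 2
7 + 6
7 + 5 + 1
7 + 4 + 2
7 + 3 + 2 + 1
6 + 5 + 2
6 + 4 + 3
6 + 4 + 2 + 1
5 + 4 + 3 + 1

18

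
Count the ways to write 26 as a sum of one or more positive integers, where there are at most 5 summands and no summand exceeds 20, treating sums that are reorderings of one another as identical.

Systematic enumeration (by largest part, then next-largest, …) yields 409.

409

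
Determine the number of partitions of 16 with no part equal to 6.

A full systematic count gives 189.

189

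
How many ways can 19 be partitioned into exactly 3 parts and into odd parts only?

10

The partitions of 19 that satisfy the conditions:
17, 1, 1
15, 3, 1
13, 5, 1
13, 3, 3
11, 7, 1
11, 5, 3
9, 9, 1
9, 7, 3
9, 5, 5
7, 7, 5
That's 10 in total.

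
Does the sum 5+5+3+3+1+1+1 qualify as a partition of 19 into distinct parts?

No

The parts sum to 19, and the condition 'all summands are distinct' is violated.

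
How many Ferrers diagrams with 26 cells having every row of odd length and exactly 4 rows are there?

27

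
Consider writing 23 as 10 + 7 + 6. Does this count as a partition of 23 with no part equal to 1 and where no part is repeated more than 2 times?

Yes

The parts sum to 23, and the condition 'no summand equals 1' holds; the condition 'no summand is used more than 2 times' holds.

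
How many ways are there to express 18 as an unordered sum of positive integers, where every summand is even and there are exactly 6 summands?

Enumerating:
8 + 2 + 2 + 2 + 2 + 2
6 + 4 + 2 + 2 + 2 + 2
4 + 4 + 4 + 2 + 2 + 2

3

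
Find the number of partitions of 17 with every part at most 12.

285

Enumerating by decreasing first part gives 285 partitions in all.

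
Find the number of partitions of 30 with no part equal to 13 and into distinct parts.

There are 260 such partitions.

260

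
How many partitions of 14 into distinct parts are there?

22

The partitions of 14 that satisfy the conditions:
14
1,13
2,12
3,11
1,2,11
4,10
1,3,10
5,9
1,4,9
2,3,9
6,8
1,5,8
2,4,8
1,2,3,8
1,6,7
2,5,7
3,4,7
1,2,4,7
3,5,6
1,2,5,6
1,3,4,6
2,3,4,5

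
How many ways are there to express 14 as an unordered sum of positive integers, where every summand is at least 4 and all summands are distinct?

4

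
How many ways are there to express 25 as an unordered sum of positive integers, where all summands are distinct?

142

Enumerating by decreasing first part gives 142 partitions in all.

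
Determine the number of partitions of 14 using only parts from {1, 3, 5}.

11

The partitions of 14 that satisfy the conditions:
5 + 5 + 3 + 1
5 + 5 + 1 + 1 + 1 + 1
5 + 3 + 3 + 3
5 + 3 + 3 + 1 + 1 + 1
5 + 3 + 1 + 1 + 1 + 1 + 1 + 1
5 + 1 + 1 + 1 + 1 + 1 + 1 + 1 + 1 + 1
3 + 3 + 3 + 3 + 1 + 1
3 + 3 + 3 + 1 + 1 + 1 + 1 + 1
3 + 3 + 1 + 1 + 1 + 1 + 1 + 1 + 1 + 1
3 + 1 + 1 + 1 + 1 + 1 + 1 + 1 + 1 + 1 + 1 + 1
1 + 1 + 1 + 1 + 1 + 1 + 1 + 1 + 1 + 1 + 1 + 1 + 1 + 1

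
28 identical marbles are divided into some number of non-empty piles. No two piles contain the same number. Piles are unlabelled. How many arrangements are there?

222

Systematic enumeration (by largest part, then next-largest, …) yields 222.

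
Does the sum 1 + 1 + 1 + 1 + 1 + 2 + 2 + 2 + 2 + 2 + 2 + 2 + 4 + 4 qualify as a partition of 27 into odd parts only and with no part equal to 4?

No

The parts sum to 27, and the condition 'every summand is odd' is violated.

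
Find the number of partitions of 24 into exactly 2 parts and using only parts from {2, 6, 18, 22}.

2

Enumerating:
22+2
18+6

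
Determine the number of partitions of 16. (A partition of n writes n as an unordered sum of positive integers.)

231

Enumerating by decreasing first part gives 231 partitions in all.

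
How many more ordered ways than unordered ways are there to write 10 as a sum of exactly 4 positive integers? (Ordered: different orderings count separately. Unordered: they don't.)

Compositions: C(9,3) = 84.
Partitions of 10 into exactly 4 parts: 9.
Difference: 84 − 9 = 75.

75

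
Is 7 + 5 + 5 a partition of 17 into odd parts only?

Yes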